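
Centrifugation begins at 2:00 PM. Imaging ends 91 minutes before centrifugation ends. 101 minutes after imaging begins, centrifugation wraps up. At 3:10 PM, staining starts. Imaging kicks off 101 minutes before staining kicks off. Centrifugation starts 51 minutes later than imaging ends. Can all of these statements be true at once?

No

Imaging starts at 3:10 PM − 101 min = 1:29 PM.
Centrifugation ends at 1:29 PM + 101 min = 3:10 PM.
Imaging ends at 3:10 PM − 91 min = 1:39 PM.
Centrifugation starts at 1:39 PM + 51 min = 2:30 PM.
But centrifugation is also said to start at 2:00 PM — a 30-minute conflict.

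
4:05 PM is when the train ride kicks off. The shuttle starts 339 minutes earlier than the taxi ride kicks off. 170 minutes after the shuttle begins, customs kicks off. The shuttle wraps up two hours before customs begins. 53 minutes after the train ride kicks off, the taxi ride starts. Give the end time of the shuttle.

12:09 PM

The taxi ride starts at 4:05 PM + 53 min = 4:58 PM.
The shuttle starts at 4:58 PM − 339 min = 11:19 AM.
Customs starts at 11:19 AM + 170 min = 2:09 PM.
The shuttle ends at 2:09 PM − 120 min = 12:09 PM.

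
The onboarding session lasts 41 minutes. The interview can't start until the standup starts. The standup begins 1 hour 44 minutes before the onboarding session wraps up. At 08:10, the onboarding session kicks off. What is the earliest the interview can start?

The onboarding session ends at 08:10 + 41 min = 08:51.
The standup starts at 08:51 − 104 min = 07:07.
The interview is bounded by the standup, so the earliest it can start is 07:07.

07:07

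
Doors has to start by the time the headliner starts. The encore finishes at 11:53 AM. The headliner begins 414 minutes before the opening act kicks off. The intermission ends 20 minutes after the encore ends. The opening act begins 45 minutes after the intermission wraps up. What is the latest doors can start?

6:04 AM

The intermission ends at 11:53 AM + 20 min = 12:13 PM.
The opening act starts at 12:13 PM + 45 min = 12:58 PM.
The headliner starts at 12:58 PM − 414 min = 6:04 AM.
Doors is bounded by the headliner, so the latest it can start is 6:04 AM.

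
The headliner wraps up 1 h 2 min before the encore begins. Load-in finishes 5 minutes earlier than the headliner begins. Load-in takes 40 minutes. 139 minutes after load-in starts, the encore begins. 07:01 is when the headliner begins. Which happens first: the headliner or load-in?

Load-in ends at 07:01 − 5 min = 06:56.
Load-in starts at 06:56 − 40 min = 06:16.
The headliner starts at 07:01 and load-in starts at 06:16, so load-in is first.

load-in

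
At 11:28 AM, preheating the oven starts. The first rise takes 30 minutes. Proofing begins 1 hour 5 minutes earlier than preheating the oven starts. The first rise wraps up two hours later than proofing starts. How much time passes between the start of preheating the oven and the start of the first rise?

Proofing starts at 11:28 AM − 65 min = 10:23 AM.
The first rise ends at 10:23 AM + 120 min = 12:23 PM.
The first rise starts at 12:23 PM − 30 min = 11:53 AM.
From 11:28 AM to 11:53 AM is 25 minutes.

25 minutes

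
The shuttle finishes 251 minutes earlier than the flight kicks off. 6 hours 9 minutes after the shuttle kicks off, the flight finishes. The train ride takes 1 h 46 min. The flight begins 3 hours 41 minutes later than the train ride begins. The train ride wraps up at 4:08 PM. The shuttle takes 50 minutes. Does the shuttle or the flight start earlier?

the shuttle

The train ride starts at 4:08 PM − 106 min = 2:22 PM.
The flight starts at 2:22 PM + 221 min = 6:03 PM.
The shuttle ends at 6:03 PM − 251 min = 1:52 PM.
The shuttle starts at 1:52 PM − 50 min = 1:02 PM.
The shuttle starts at 1:02 PM and the flight starts at 6:03 PM, so the shuttle is first.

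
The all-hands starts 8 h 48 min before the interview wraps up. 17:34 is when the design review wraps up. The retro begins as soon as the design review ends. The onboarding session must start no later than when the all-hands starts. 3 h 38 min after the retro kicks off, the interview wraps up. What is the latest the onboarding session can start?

12:24

The retro starts at 17:34.
The interview ends at 17:34 + 218 min = 21:12.
The all-hands starts at 21:12 − 528 min = 12:24.
The onboarding session is bounded by the all-hands, so the latest it can start is 12:24.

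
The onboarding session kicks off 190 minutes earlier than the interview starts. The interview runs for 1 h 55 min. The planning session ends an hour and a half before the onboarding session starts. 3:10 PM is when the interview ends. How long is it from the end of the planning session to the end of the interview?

6 hours 35 minutes

The interview starts at 3:10 PM − 115 min = 1:15 PM.
The onboarding session starts at 1:15 PM − 190 min = 10:05 AM.
The planning session ends at 10:05 AM − 90 min = 8:35 AM.
From 8:35 AM to 3:10 PM is 6 hours 35 minutes.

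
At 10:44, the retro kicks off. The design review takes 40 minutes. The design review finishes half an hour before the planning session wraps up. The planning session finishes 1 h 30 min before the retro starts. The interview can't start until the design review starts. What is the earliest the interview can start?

08:04

The planning session ends at 10:44 − 90 min = 09:14.
The design review ends at 09:14 − 30 min = 08:44.
The design review starts at 08:44 − 40 min = 08:04.
The interview is bounded by the design review, so the earliest it can start is 08:04.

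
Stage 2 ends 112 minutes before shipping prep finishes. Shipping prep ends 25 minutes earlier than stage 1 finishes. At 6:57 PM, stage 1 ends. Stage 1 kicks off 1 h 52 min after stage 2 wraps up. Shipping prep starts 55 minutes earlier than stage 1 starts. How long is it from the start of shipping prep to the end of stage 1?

1 h 20 min

Shipping prep ends at 6:57 PM − 25 min = 6:32 PM.
Stage 2 ends at 6:32 PM − 112 min = 4:40 PM.
Stage 1 starts at 4:40 PM + 112 min = 6:32 PM.
Shipping prep starts at 6:32 PM − 55 min = 5:37 PM.
From 5:37 PM to 6:57 PM is 1 h 20 min.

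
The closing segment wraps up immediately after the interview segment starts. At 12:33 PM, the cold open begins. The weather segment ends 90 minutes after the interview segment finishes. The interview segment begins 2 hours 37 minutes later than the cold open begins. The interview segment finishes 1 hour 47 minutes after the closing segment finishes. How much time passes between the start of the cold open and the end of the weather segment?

The interview segment starts at 12:33 PM + 157 min = 3:10 PM.
So the closing segment ends at 3:10 PM.
The interview segment ends at 3:10 PM + 107 min = 4:57 PM.
The weather segment ends at 4:57 PM + 90 min = 6:27 PM.
From 12:33 PM to 6:27 PM is 354 minutes.

354 minutes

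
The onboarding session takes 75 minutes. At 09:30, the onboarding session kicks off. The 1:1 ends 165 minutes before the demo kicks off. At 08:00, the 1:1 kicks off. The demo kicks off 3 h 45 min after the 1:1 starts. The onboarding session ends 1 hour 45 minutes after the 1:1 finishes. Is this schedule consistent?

The demo starts at 08:00 + 225 min = 11:45.
The 1:1 ends at 11:45 − 165 min = 09:00.
The onboarding session ends at 09:00 + 105 min = 10:45.
The onboarding session starts at 10:45 − 75 min = 09:30.
That matches the stated 09:30, so the schedule is consistent.

Yes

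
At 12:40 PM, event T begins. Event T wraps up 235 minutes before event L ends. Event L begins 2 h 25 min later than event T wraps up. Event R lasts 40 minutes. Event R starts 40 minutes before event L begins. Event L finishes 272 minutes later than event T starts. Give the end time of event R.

Event L ends at 12:40 PM + 272 min = 5:12 PM.
Event T ends at 5:12 PM − 235 min = 1:17 PM.
Event L starts at 1:17 PM + 145 min = 3:42 PM.
Event R starts at 3:42 PM − 40 min = 3:02 PM.
Event R ends at 3:02 PM + 40 min = 3:42 PM.

3:42 PM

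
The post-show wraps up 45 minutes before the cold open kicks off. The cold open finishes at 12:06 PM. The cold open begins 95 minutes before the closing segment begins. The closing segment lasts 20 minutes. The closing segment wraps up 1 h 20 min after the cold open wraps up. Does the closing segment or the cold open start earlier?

the cold open

The closing segment ends at 12:06 PM + 80 min = 1:26 PM.
The closing segment starts at 1:26 PM − 20 min = 1:06 PM.
The cold open starts at 1:06 PM − 95 min = 11:31 AM.
The closing segment starts at 1:06 PM and the cold open starts at 11:31 AM, so the cold open is first.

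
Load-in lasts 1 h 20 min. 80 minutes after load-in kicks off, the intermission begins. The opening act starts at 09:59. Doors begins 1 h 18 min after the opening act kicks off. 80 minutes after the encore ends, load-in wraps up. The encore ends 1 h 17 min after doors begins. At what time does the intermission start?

Doors starts at 09:59 + 78 min = 11:17.
The encore ends at 11:17 + 77 min = 12:34.
Load-in ends at 12:34 + 80 min = 13:54.
Load-in starts at 13:54 − 80 min = 12:34.
The intermission starts at 12:34 + 80 min = 13:54.

13:54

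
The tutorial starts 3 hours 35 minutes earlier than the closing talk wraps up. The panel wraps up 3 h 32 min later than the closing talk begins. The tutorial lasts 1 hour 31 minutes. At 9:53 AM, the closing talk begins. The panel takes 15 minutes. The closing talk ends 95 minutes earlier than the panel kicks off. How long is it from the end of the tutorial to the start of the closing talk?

22 minutes

The panel ends at 9:53 AM + 212 min = 1:25 PM.
The panel starts at 1:25 PM − 15 min = 1:10 PM.
The closing talk ends at 1:10 PM − 95 min = 11:35 AM.
The tutorial starts at 11:35 AM − 215 min = 8:00 AM.
The tutorial ends at 8:00 AM + 91 min = 9:31 AM.
From 9:31 AM to 9:53 AM is 22 minutes.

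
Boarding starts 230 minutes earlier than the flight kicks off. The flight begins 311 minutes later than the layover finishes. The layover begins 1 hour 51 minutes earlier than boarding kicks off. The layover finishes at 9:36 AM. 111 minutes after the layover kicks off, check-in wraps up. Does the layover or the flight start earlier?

The flight starts at 9:36 AM + 311 min = 2:47 PM.
Boarding starts at 2:47 PM − 230 min = 10:57 AM.
The layover starts at 10:57 AM − 111 min = 9:06 AM.
The layover starts at 9:06 AM and the flight starts at 2:47 PM, so the layover is first.

the layover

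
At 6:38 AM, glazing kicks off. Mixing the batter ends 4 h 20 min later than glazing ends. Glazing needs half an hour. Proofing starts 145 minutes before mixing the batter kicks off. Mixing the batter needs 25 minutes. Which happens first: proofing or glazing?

glazing

Glazing ends at 6:38 AM + 30 min = 7:08 AM.
Mixing the batter ends at 7:08 AM + 260 min = 11:28 AM.
Mixing the batter starts at 11:28 AM − 25 min = 11:03 AM.
Proofing starts at 11:03 AM − 145 min = 8:38 AM.
Proofing starts at 8:38 AM and glazing starts at 6:38 AM, so glazing is first.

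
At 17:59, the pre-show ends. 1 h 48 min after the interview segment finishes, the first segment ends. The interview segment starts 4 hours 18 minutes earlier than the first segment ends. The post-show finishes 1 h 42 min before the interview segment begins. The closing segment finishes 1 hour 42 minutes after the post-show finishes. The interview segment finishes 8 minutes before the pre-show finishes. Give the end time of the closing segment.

The interview segment ends at 17:59 − 8 min = 17:51.
The first segment ends at 17:51 + 108 min = 19:39.
The interview segment starts at 19:39 − 258 min = 15:21.
The post-show ends at 15:21 − 102 min = 13:39.
The closing segment ends at 13:39 + 102 min = 15:21.

15:21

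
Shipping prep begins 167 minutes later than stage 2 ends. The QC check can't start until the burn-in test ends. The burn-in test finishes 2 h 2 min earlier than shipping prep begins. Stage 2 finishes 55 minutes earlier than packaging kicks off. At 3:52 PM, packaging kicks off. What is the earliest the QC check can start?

Stage 2 ends at 3:52 PM − 55 min = 2:57 PM.
Shipping prep starts at 2:57 PM + 167 min = 5:44 PM.
The burn-in test ends at 5:44 PM − 122 min = 3:42 PM.
The QC check is bounded by the burn-in test, so the earliest it can start is 3:42 PM.

3:42 PM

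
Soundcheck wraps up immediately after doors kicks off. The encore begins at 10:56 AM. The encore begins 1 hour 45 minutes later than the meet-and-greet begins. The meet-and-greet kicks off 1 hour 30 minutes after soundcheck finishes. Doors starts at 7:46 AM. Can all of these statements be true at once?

No

Soundcheck ends at 7:46 AM.
The meet-and-greet starts at 7:46 AM + 90 min = 9:16 AM.
The encore starts at 9:16 AM + 105 min = 11:01 AM.
But the encore is also said to start at 10:56 AM — a 5-minute conflict.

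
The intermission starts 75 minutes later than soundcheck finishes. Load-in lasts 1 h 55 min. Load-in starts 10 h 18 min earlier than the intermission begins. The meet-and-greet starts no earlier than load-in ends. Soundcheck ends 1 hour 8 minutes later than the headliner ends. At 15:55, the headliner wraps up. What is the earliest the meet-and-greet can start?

Soundcheck ends at 15:55 + 68 min = 17:03.
The intermission starts at 17:03 + 75 min = 18:18.
Load-in starts at 18:18 − 618 min = 08:00.
Load-in ends at 08:00 + 115 min = 09:55.
The meet-and-greet is bounded by load-in, so the earliest it can start is 09:55.

09:55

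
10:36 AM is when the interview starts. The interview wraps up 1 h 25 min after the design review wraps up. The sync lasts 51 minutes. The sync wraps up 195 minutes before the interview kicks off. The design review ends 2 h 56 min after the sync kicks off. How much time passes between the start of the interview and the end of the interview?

15 minutes

The sync ends at 10:36 AM − 195 min = 7:21 AM.
The sync starts at 7:21 AM − 51 min = 6:30 AM.
The design review ends at 6:30 AM + 176 min = 9:26 AM.
The interview ends at 9:26 AM + 85 min = 10:51 AM.
From 10:36 AM to 10:51 AM is 15 minutes.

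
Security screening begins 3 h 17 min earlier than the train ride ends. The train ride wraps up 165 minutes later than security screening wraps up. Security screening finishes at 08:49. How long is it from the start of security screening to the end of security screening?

32 minutes

The train ride ends at 08:49 + 165 min = 11:34.
Security screening starts at 11:34 − 197 min = 08:17.
From 08:17 to 08:49 is 32 minutes.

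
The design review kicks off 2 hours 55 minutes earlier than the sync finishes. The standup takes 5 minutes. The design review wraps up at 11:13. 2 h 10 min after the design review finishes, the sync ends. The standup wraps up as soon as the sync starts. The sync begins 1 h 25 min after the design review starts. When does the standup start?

11:48

The sync ends at 11:13 + 130 min = 13:23.
The design review starts at 13:23 − 175 min = 10:28.
The sync starts at 10:28 + 85 min = 11:53.
So the standup ends at 11:53.
The standup starts at 11:53 − 5 min = 11:48.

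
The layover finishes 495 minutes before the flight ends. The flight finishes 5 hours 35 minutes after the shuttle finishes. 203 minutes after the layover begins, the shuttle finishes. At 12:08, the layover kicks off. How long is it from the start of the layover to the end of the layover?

The shuttle ends at 12:08 + 203 min = 15:31.
The flight ends at 15:31 + 335 min = 21:06.
The layover ends at 21:06 − 495 min = 12:51.
From 12:08 to 12:51 is 43 minutes.

43 minutes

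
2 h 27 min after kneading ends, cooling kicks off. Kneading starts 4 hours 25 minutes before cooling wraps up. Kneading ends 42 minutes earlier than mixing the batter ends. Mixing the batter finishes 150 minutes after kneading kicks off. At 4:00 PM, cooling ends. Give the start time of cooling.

3:50 PM

Kneading starts at 4:00 PM − 265 min = 11:35 AM.
Mixing the batter ends at 11:35 AM + 150 min = 2:05 PM.
Kneading ends at 2:05 PM − 42 min = 1:23 PM.
Cooling starts at 1:23 PM + 147 min = 3:50 PM.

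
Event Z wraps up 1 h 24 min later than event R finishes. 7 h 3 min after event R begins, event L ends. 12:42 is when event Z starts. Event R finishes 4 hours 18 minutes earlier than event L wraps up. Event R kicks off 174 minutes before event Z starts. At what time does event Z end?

Event R starts at 12:42 − 174 min = 09:48.
Event L ends at 09:48 + 423 min = 16:51.
Event R ends at 16:51 − 258 min = 12:33.
Event Z ends at 12:33 + 84 min = 13:57.

13:57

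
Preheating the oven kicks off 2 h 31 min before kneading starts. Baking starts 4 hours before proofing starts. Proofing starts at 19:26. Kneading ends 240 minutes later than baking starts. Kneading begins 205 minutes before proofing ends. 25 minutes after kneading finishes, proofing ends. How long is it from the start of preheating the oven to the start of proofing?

Baking starts at 19:26 − 240 min = 15:26.
Kneading ends at 15:26 + 240 min = 19:26.
Proofing ends at 19:26 + 25 min = 19:51.
Kneading starts at 19:51 − 205 min = 16:26.
Preheating the oven starts at 16:26 − 151 min = 13:55.
From 13:55 to 19:26 is 5 hours 31 minutes.

5 hours 31 minutes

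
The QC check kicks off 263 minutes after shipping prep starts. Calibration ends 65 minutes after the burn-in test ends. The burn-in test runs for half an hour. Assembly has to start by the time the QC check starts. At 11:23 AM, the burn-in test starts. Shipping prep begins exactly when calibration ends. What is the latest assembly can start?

5:21 PM

The burn-in test ends at 11:23 AM + 30 min = 11:53 AM.
Calibration ends at 11:53 AM + 65 min = 12:58 PM.
So shipping prep starts at 12:58 PM.
The QC check starts at 12:58 PM + 263 min = 5:21 PM.
Assembly is bounded by the QC check, so the latest it can start is 5:21 PM.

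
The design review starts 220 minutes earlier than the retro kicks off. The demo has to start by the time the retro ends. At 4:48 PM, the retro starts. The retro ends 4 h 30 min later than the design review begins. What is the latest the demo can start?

The design review starts at 4:48 PM − 220 min = 1:08 PM.
The retro ends at 1:08 PM + 270 min = 5:38 PM.
The demo is bounded by the retro, so the latest it can start is 5:38 PM.

5:38 PM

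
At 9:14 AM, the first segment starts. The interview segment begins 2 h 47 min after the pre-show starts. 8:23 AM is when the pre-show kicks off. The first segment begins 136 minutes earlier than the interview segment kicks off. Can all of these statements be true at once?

The interview segment starts at 8:23 AM + 167 min = 11:10 AM.
The first segment starts at 11:10 AM − 136 min = 8:54 AM.
But the first segment is also said to start at 9:14 AM — a 20-minute conflict.

No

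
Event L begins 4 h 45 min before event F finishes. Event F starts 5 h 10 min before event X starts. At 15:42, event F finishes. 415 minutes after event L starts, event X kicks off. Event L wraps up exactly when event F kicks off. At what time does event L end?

Event L starts at 15:42 − 285 min = 10:57.
Event X starts at 10:57 + 415 min = 17:52.
Event F starts at 17:52 − 310 min = 12:42.
So event L ends at 12:42.

12:42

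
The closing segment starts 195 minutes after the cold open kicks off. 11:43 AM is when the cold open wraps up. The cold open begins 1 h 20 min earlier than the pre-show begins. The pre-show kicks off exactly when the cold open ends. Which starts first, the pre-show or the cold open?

The pre-show starts at 11:43 AM.
The cold open starts at 11:43 AM − 80 min = 10:23 AM.
The pre-show starts at 11:43 AM and the cold open starts at 10:23 AM, so the cold open is first.

the cold open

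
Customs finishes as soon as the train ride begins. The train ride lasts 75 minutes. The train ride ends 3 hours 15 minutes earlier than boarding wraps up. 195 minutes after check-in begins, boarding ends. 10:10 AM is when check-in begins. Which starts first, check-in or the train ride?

the train ride

Boarding ends at 10:10 AM + 195 min = 1:25 PM.
The train ride ends at 1:25 PM − 195 min = 10:10 AM.
The train ride starts at 10:10 AM − 75 min = 8:55 AM.
Check-in starts at 10:10 AM and the train ride starts at 8:55 AM, so the train ride is first.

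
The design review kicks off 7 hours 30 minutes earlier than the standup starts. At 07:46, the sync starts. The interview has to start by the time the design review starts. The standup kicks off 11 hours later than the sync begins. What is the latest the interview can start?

11:16

The standup starts at 07:46 + 660 min = 18:46.
The design review starts at 18:46 − 450 min = 11:16.
The interview is bounded by the design review, so the latest it can start is 11:16.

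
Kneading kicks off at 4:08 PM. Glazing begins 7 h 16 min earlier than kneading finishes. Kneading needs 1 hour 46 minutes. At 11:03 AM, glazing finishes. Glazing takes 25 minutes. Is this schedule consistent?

Yes

Kneading ends at 4:08 PM + 106 min = 5:54 PM.
Glazing starts at 5:54 PM − 436 min = 10:38 AM.
Glazing ends at 10:38 AM + 25 min = 11:03 AM.
That matches the stated 11:03 AM, so the schedule is consistent.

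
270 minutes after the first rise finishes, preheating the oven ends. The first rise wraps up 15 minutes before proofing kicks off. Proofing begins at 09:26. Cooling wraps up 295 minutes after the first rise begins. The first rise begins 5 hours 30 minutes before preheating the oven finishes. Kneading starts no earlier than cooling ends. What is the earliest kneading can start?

The first rise ends at 09:26 − 15 min = 09:11.
Preheating the oven ends at 09:11 + 270 min = 13:41.
The first rise starts at 13:41 − 330 min = 08:11.
Cooling ends at 08:11 + 295 min = 13:06.
Kneading is bounded by cooling, so the earliest it can start is 13:06.

13:06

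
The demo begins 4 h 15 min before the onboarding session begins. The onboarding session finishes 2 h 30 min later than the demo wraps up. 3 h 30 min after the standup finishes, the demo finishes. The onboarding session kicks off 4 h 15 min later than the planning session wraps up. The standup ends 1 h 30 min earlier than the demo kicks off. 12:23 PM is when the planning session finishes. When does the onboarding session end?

4:53 PM

The onboarding session starts at 12:23 PM + 255 min = 4:38 PM.
The demo starts at 4:38 PM − 255 min = 12:23 PM.
The standup ends at 12:23 PM − 90 min = 10:53 AM.
The demo ends at 10:53 AM + 210 min = 2:23 PM.
The onboarding session ends at 2:23 PM + 150 min = 4:53 PM.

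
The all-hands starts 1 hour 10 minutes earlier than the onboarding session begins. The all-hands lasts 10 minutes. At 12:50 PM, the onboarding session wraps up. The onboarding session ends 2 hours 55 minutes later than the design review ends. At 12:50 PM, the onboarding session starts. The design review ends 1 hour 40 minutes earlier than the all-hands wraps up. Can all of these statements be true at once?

The all-hands starts at 12:50 PM − 70 min = 11:40 AM.
The all-hands ends at 11:40 AM + 10 min = 11:50 AM.
The design review ends at 11:50 AM − 100 min = 10:10 AM.
The onboarding session ends at 10:10 AM + 175 min = 1:05 PM.
But the onboarding session is also said to end at 12:50 PM — a 15-minute conflict.

No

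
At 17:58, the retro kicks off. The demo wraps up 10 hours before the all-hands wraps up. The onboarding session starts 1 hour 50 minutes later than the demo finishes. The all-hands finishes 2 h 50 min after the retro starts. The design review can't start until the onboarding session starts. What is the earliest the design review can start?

12:38

The all-hands ends at 17:58 + 170 min = 20:48.
The demo ends at 20:48 − 600 min = 10:48.
The onboarding session starts at 10:48 + 110 min = 12:38.
The design review is bounded by the onboarding session, so the earliest it can start is 12:38.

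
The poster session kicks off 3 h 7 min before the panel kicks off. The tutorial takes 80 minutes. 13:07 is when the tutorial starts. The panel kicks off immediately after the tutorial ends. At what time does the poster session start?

The tutorial ends at 13:07 + 80 min = 14:27.
So the panel starts at 14:27.
The poster session starts at 14:27 − 187 min = 11:20.

11:20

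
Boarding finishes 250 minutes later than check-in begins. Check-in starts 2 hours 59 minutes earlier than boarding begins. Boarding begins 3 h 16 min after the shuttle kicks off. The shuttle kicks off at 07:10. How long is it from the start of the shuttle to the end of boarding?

4 h 27 min

Boarding starts at 07:10 + 196 min = 10:26.
Check-in starts at 10:26 − 179 min = 07:27.
Boarding ends at 07:27 + 250 min = 11:37.
From 07:10 to 11:37 is 4 h 27 min.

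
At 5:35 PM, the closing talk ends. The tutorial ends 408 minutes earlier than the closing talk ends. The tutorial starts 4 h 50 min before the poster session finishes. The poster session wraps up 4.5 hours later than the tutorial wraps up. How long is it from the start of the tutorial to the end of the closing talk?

7 hours 8 minutes

The tutorial ends at 5:35 PM − 408 min = 10:47 AM.
The poster session ends at 10:47 AM + 270 min = 3:17 PM.
The tutorial starts at 3:17 PM − 290 min = 10:27 AM.
From 10:27 AM to 5:35 PM is 7 hours 8 minutes.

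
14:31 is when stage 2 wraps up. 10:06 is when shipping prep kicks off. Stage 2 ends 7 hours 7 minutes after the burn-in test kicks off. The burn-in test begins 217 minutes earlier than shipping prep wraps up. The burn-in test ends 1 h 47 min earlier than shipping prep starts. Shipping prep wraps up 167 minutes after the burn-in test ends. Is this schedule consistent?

No

The burn-in test ends at 10:06 − 107 min = 08:19.
Shipping prep ends at 08:19 + 167 min = 11:06.
The burn-in test starts at 11:06 − 217 min = 07:29.
Stage 2 ends at 07:29 + 427 min = 14:36.
But stage 2 is also said to end at 14:31 — a 5-minute conflict.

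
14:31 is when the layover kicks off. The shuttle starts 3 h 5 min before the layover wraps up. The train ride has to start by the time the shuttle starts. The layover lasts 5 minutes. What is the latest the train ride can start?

The layover ends at 14:31 + 5 min = 14:36.
The shuttle starts at 14:36 − 185 min = 11:31.
The train ride is bounded by the shuttle, so the latest it can start is 11:31.

11:31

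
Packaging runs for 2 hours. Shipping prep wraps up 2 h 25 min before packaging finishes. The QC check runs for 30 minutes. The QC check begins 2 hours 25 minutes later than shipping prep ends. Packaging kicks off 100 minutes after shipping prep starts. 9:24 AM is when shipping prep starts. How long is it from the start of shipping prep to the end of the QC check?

Packaging starts at 9:24 AM + 100 min = 11:04 AM.
Packaging ends at 11:04 AM + 120 min = 1:04 PM.
Shipping prep ends at 1:04 PM − 145 min = 10:39 AM.
The QC check starts at 10:39 AM + 145 min = 1:04 PM.
The QC check ends at 1:04 PM + 30 min = 1:34 PM.
From 9:24 AM to 1:34 PM is 4 hours 10 minutes.

4 hours 10 minutes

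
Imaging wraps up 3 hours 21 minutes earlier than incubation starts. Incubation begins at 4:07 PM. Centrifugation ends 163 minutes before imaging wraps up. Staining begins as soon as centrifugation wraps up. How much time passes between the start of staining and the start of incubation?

Imaging ends at 4:07 PM − 201 min = 12:46 PM.
Centrifugation ends at 12:46 PM − 163 min = 10:03 AM.
So staining starts at 10:03 AM.
From 10:03 AM to 4:07 PM is 364 minutes.

364 minutes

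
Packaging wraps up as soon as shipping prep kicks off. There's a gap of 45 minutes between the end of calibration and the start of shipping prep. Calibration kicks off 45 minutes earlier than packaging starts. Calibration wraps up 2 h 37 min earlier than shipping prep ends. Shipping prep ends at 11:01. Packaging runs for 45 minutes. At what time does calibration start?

07:39

Calibration ends at 11:01 − 157 min = 08:24.
Shipping prep starts at 08:24 + 45 min = 09:09.
So packaging ends at 09:09.
Packaging starts at 09:09 − 45 min = 08:24.
Calibration starts at 08:24 − 45 min = 07:39.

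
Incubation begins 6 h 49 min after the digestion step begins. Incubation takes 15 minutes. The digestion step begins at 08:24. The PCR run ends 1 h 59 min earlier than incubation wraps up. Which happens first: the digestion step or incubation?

Incubation starts at 08:24 + 409 min = 15:13.
The digestion step starts at 08:24 and incubation starts at 15:13, so the digestion step is first.

the digestion step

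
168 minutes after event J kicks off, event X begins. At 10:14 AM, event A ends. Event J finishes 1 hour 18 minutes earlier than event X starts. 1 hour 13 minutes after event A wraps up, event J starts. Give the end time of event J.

Event J starts at 10:14 AM + 73 min = 11:27 AM.
Event X starts at 11:27 AM + 168 min = 2:15 PM.
Event J ends at 2:15 PM − 78 min = 12:57 PM.

12:57 PM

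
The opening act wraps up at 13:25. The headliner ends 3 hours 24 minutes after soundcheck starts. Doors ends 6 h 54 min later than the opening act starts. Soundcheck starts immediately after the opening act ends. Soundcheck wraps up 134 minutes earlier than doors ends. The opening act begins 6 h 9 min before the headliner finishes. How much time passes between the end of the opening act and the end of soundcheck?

Soundcheck starts at 13:25.
The headliner ends at 13:25 + 204 min = 16:49.
The opening act starts at 16:49 − 369 min = 10:40.
Doors ends at 10:40 + 414 min = 17:34.
Soundcheck ends at 17:34 − 134 min = 15:20.
From 13:25 to 15:20 is 1 hour 55 minutes.

1 hour 55 minutes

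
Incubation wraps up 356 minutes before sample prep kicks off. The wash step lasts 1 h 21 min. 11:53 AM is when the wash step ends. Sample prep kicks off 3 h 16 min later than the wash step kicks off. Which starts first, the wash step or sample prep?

The wash step starts at 11:53 AM − 81 min = 10:32 AM.
Sample prep starts at 10:32 AM + 196 min = 1:48 PM.
The wash step starts at 10:32 AM and sample prep starts at 1:48 PM, so the wash step is first.

the wash step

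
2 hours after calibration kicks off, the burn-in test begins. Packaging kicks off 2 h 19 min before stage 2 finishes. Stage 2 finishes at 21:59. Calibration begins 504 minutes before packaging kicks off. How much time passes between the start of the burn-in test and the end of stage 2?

Packaging starts at 21:59 − 139 min = 19:40.
Calibration starts at 19:40 − 504 min = 11:16.
The burn-in test starts at 11:16 + 120 min = 13:16.
From 13:16 to 21:59 is 8 h 43 min.

8 h 43 min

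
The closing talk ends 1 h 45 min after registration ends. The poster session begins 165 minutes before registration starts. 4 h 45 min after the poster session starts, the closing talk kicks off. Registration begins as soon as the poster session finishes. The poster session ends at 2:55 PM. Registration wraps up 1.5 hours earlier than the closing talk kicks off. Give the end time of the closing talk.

Registration starts at 2:55 PM.
The poster session starts at 2:55 PM − 165 min = 12:10 PM.
The closing talk starts at 12:10 PM + 285 min = 4:55 PM.
Registration ends at 4:55 PM − 90 min = 3:25 PM.
The closing talk ends at 3:25 PM + 105 min = 5:10 PM.

5:10 PM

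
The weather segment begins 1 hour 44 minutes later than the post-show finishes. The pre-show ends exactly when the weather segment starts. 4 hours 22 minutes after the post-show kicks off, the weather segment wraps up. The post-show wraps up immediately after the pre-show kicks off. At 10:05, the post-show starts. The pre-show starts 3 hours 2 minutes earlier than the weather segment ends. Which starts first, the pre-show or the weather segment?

the pre-show

The weather segment ends at 10:05 + 262 min = 14:27.
The pre-show starts at 14:27 − 182 min = 11:25.
So the post-show ends at 11:25.
The weather segment starts at 11:25 + 104 min = 13:09.
The pre-show starts at 11:25 and the weather segment starts at 13:09, so the pre-show is first.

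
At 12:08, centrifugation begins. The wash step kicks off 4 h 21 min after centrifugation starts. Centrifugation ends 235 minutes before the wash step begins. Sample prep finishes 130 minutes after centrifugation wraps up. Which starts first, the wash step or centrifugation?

centrifugation

The wash step starts at 12:08 + 261 min = 16:29.
The wash step starts at 16:29 and centrifugation starts at 12:08, so centrifugation is first.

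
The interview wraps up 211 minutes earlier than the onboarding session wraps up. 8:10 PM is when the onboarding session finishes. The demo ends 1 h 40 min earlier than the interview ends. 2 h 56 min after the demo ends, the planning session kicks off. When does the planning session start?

The interview ends at 8:10 PM − 211 min = 4:39 PM.
The demo ends at 4:39 PM − 100 min = 2:59 PM.
The planning session starts at 2:59 PM + 176 min = 5:55 PM.

5:55 PM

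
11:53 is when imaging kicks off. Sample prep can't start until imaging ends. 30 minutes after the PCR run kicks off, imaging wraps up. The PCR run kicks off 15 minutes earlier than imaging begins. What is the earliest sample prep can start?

The PCR run starts at 11:53 − 15 min = 11:38.
Imaging ends at 11:38 + 30 min = 12:08.
Sample prep is bounded by imaging, so the earliest it can start is 12:08.

12:08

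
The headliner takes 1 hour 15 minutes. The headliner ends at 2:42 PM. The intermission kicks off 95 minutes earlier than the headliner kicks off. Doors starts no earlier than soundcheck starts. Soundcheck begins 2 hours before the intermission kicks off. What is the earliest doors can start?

9:52 AM

The headliner starts at 2:42 PM − 75 min = 1:27 PM.
The intermission starts at 1:27 PM − 95 min = 11:52 AM.
Soundcheck starts at 11:52 AM − 120 min = 9:52 AM.
Doors is bounded by soundcheck, so the earliest it can start is 9:52 AM.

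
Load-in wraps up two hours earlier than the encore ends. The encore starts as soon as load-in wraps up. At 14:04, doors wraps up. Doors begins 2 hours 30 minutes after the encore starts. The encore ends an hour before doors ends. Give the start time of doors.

13:34

The encore ends at 14:04 − 60 min = 13:04.
Load-in ends at 13:04 − 120 min = 11:04.
So the encore starts at 11:04.
Doors starts at 11:04 + 150 min = 13:34.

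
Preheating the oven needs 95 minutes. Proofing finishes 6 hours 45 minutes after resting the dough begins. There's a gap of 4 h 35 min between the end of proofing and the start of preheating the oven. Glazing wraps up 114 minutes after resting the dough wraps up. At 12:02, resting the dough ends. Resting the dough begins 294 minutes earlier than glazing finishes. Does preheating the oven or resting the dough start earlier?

resting the dough

Glazing ends at 12:02 + 114 min = 13:56.
Resting the dough starts at 13:56 − 294 min = 09:02.
Proofing ends at 09:02 + 405 min = 15:47.
Preheating the oven starts at 15:47 + 275 min = 20:22.
Preheating the oven starts at 20:22 and resting the dough starts at 09:02, so resting the dough is first.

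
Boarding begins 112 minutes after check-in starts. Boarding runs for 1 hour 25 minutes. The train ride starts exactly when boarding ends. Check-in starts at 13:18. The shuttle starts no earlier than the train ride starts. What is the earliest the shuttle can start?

16:35

Boarding starts at 13:18 + 112 min = 15:10.
Boarding ends at 15:10 + 85 min = 16:35.
So the train ride starts at 16:35.
The shuttle is bounded by the train ride, so the earliest it can start is 16:35.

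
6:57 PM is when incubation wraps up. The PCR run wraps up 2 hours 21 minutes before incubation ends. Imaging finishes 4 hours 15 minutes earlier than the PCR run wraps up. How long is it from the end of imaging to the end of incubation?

The PCR run ends at 6:57 PM − 141 min = 4:36 PM.
Imaging ends at 4:36 PM − 255 min = 12:21 PM.
From 12:21 PM to 6:57 PM is 6 hours 36 minutes.

6 hours 36 minutes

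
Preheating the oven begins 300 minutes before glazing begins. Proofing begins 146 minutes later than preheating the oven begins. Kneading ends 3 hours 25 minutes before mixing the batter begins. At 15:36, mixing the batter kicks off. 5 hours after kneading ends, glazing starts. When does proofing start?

Kneading ends at 15:36 − 205 min = 12:11.
Glazing starts at 12:11 + 300 min = 17:11.
Preheating the oven starts at 17:11 − 300 min = 12:11.
Proofing starts at 12:11 + 146 min = 14:37.

14:37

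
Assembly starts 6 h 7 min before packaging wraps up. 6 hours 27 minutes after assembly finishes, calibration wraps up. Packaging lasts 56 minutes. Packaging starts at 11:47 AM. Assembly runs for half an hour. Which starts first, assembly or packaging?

Packaging ends at 11:47 AM + 56 min = 12:43 PM.
Assembly starts at 12:43 PM − 367 min = 6:36 AM.
Assembly starts at 6:36 AM and packaging starts at 11:47 AM, so assembly is first.

assembly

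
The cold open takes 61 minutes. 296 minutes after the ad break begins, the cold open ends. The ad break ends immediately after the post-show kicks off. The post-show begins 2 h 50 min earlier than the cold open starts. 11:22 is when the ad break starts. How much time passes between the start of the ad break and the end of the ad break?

The cold open ends at 11:22 + 296 min = 16:18.
The cold open starts at 16:18 − 61 min = 15:17.
The post-show starts at 15:17 − 170 min = 12:27.
So the ad break ends at 12:27.
From 11:22 to 12:27 is 65 minutes.

65 minutes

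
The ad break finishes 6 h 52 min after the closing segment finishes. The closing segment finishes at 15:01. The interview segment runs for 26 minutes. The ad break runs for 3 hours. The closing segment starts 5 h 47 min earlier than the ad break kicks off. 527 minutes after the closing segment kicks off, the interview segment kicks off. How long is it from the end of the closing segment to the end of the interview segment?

7 hours 18 minutes

The ad break ends at 15:01 + 412 min = 21:53.
The ad break starts at 21:53 − 180 min = 18:53.
The closing segment starts at 18:53 − 347 min = 13:06.
The interview segment starts at 13:06 + 527 min = 21:53.
The interview segment ends at 21:53 + 26 min = 22:19.
From 15:01 to 22:19 is 7 hours 18 minutes.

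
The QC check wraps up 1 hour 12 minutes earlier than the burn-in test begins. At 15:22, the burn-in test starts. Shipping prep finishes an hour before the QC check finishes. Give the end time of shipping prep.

13:10

The QC check ends at 15:22 − 72 min = 14:10.
Shipping prep ends at 14:10 − 60 min = 13:10.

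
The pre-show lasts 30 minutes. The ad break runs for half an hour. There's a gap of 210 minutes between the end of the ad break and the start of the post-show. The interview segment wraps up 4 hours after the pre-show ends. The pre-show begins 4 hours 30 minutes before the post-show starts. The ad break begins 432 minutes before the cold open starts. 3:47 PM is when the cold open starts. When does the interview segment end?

12:35 PM

The ad break starts at 3:47 PM − 432 min = 8:35 AM.
The ad break ends at 8:35 AM + 30 min = 9:05 AM.
The post-show starts at 9:05 AM + 210 min = 12:35 PM.
The pre-show starts at 12:35 PM − 270 min = 8:05 AM.
The pre-show ends at 8:05 AM + 30 min = 8:35 AM.
The interview segment ends at 8:35 AM + 240 min = 12:35 PM.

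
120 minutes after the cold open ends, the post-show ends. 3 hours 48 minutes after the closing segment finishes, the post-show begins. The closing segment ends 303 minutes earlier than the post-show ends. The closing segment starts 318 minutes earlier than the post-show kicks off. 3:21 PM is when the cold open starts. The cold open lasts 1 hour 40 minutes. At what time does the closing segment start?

The cold open ends at 3:21 PM + 100 min = 5:01 PM.
The post-show ends at 5:01 PM + 120 min = 7:01 PM.
The closing segment ends at 7:01 PM − 303 min = 1:58 PM.
The post-show starts at 1:58 PM + 228 min = 5:46 PM.
The closing segment starts at 5:46 PM − 318 min = 12:28 PM.

12:28 PM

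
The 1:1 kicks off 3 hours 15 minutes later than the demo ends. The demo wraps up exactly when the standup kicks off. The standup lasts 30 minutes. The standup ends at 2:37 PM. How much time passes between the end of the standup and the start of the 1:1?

2 h 45 min

The standup starts at 2:37 PM − 30 min = 2:07 PM.
So the demo ends at 2:07 PM.
The 1:1 starts at 2:07 PM + 195 min = 5:22 PM.
From 2:37 PM to 5:22 PM is 2 h 45 min.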